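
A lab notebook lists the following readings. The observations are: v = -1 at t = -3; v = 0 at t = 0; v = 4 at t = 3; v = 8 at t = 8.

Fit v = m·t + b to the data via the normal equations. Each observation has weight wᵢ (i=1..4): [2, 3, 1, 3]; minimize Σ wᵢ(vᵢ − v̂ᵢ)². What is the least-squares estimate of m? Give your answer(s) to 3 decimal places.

Entries of MᵀWM: Σwᵢ·t·t = 219, Σwᵢ·t = 21, Σwᵢ·1 = 9.
Right-hand side: Σwᵢ·t·v = 210, Σwᵢ·v = 26.
MᵀWM·[m, b]ᵀ = MᵀWv becomes [[219, 21]; [21, 9]]·[m, b]ᵀ = [210, 26]ᵀ.
Δ = 219·9 − 21² = 1530.
m = (210·9 − 21·26)/1530 = 224/255; b = (219·26 − 21·210)/1530 = 214/255.

m = 0.878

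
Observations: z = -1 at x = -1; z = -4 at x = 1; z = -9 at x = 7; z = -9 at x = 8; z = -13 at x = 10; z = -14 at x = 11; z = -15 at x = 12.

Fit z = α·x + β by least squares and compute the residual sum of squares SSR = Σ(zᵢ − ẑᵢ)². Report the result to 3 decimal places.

Setting ∂/∂α … = 0 gives: 480·α + 48·β = -602;  48·α + 7·β = -65.
det = 480·7 − 48² = 1056.
α = ((-602)·7 − 48·(-65))/1056 = -547/528; β = (480·(-65) − 48·(-602))/1056 = -24/11.
Residuals: 7/48, -413/528, 229/528, 97/66, -11/24, -223/528, -17/44; SSR = 929/264.

SSR = 3.519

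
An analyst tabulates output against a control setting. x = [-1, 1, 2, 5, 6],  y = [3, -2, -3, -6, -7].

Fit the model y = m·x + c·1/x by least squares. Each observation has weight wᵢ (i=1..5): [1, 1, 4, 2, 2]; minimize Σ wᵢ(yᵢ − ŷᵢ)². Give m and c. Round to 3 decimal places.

m = -1.136, c = -1.394

Forming MᵀWM = [[140, 10]; [10, 1411/450]] and MᵀWy = [-173, -236/15]ᵀ gives MᵀWM·[m, c]ᵀ = MᵀWy.
det = 140·(1411/450) − 10² = 15254/45.
m = ((-173)·(1411/450) − 10·(-236/15))/(15254/45) = -173303/152540; c = (140·(-236/15) − 10·(-173))/(15254/45) = -10635/7627.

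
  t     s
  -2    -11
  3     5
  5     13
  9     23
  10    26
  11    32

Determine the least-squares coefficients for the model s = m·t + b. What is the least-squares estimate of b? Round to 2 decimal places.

b = -4.35

The normal equations are: 340·m + 36·b = 921;  36·m + 6·b = 88.
Eliminating b: 6·(row 1) − 36·(row 2) gives 744·m = 6·921 − 36·88 = 2358, so m = 393/124.
Then b = (88 − 36·(393/124))/6 = -809/186.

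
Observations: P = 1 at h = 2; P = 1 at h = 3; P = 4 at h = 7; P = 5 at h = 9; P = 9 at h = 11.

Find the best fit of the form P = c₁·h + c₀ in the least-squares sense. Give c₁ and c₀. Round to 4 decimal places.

Compute the Gram sums: Σh·h = 264, Σh = 32, Σ1 = 5.
Moment sums: Σh·P = 177, ΣP = 20.
MᵀM·[c₁, c₀]ᵀ = MᵀP becomes [[264, 32]; [32, 5]]·[c₁, c₀]ᵀ = [177, 20]ᵀ.
det = 264·5 − 32² = 296.
c₁ = (177·5 − 32·20)/296 = 245/296; c₀ = (264·20 − 32·177)/296 = -48/37.

c₁ = 0.8277, c₀ = -1.2973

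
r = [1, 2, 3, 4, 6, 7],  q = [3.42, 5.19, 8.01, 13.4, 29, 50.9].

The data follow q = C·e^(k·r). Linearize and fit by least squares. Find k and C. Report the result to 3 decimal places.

Taking logs, ln q = k·r + ln C, so regress ln q on r.
Σr = 23.0000, Σ(r)² = 115.0000, Σln q = 14.8495, Σr·ln q = 68.8590.
Equations: 115.0000·k + 23.0000·ln C = 68.8590;  23.0000·k + 6·ln C = 14.8495.
Slope k = (n·Σr·ln q − Σr·Σln q)/(n·Σ(r)² − (Σr)²) = (6·68.8590 − 23.0000·14.8495)/161.0000 = 0.44482; ln C = (Σln q − k·Σr)/n = 0.76977, so C = exp(0.76977) = 2.15927.

k = 0.445, C = 2.159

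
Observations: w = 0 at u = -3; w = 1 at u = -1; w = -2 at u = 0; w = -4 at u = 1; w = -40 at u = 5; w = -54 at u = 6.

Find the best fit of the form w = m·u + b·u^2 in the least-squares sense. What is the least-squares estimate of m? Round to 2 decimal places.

m = -2.95

Sums needed: Σu·u = 72, Σu·u^2 = 314, Σu^2·u^2 = 2004.
For Mᵀw: Σu·w = -529, Σu^2·w = -2947.
MᵀM·[m, b]ᵀ = Mᵀw becomes [[72, 314]; [314, 2004]]·[m, b]ᵀ = [-529, -2947]ᵀ.
Eliminating b: 2004·(row 1) − 314·(row 2) gives 45692·m = 2004·(-529) − 314·(-2947) = -134758, so m = -67379/22846.
Then b = ((-2947) − 314·(-67379/22846))/2004 = -23039/22846.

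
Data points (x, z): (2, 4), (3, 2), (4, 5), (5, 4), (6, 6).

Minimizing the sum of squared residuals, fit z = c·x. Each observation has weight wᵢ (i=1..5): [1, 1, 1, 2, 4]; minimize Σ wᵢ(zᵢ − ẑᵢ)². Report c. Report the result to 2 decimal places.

c = 0.98

Forming AᵀWA = [[223]] and AᵀWz = [218]ᵀ gives AᵀWA·[c]ᵀ = AᵀWz.
c = 218/223 = 0.977578.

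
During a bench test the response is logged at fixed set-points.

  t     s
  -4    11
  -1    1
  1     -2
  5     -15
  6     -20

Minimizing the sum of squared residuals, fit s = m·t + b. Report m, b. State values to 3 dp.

m = -2.991, b = -0.812

Sums needed: Σt·t = 79, Σt = 7, Σ1 = 5.
Moment sums: Σt·s = -242, Σs = -25.
Normal equations: [[79, 7]; [7, 5]]·[m, b]ᵀ = [-242, -25]ᵀ.
det = 79·5 − 7² = 346.
m = ((-242)·5 − 7·(-25))/346 = -1035/346; b = (79·(-25) − 7·(-242))/346 = -281/346.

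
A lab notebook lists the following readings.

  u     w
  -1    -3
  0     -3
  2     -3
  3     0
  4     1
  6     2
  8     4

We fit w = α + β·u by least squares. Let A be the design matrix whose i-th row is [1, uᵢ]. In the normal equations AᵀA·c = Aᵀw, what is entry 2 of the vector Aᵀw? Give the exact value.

45

Entry 2 ↔ basis u, so (Aᵀw)_{2} = Σᵢ (u)·wᵢ = (-1)·(-3) + (0)·(-3) + (2)·(-3) + (3)·(0) + (4)·(1) + (6)·(2) + (8)·(4) = 45.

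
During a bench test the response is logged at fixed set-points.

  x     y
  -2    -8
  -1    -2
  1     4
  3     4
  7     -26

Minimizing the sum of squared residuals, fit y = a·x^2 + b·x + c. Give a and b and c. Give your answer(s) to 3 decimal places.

Setting ∂/∂a … = 0 gives: 2500·a + 362·b + 64·c = -1268;  362·a + 64·b + 8·c = -148;  64·a + 8·b + 5·c = -28.
(Σx^2·x^2 = 2500, Σx^2·x = 362, Σx^2 = 64, Σx·x = 64, Σx = 8, Σ1 = 5, Σx^2·y = -1268, Σx·y = -148, Σy = -28.)
Inverting the 3×3 Gram matrix, [a, b, c]ᵀ = [-8242/7777, 2374/707, 20164/7777]ᵀ.

a = -1.060, b = 3.358, c = 2.593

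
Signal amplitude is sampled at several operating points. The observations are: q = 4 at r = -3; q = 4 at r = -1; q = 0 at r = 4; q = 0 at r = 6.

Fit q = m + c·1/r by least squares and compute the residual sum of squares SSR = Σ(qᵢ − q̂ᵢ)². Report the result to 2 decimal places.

The normal system XᵀX·[m, c]ᵀ = Xᵀq is [[4, -11/12]; [-11/12, 173/144]]·[m, c]ᵀ = [8, -16/3]ᵀ.
det = 4·(173/144) − (-11/12)² = 571/144.
m = (8·(173/144) − (-11/12)·(-16/3))/(571/144) = 680/571; c = (4·(-16/3) − (-11/12)·8)/(571/144) = -2016/571.
Residuals: 932/571, -412/571, -176/571, -344/571; SSR = 2080/571.

SSR = 3.64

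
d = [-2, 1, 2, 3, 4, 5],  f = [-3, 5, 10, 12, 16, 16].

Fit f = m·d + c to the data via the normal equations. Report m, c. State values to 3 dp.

From the data, Σd·d = 59, Σd = 13, Σ1 = 6.
Right-hand side: Σd·f = 211, Σf = 56.
MᵀM·[m, c]ᵀ = Mᵀf becomes [[59, 13]; [13, 6]]·[m, c]ᵀ = [211, 56]ᵀ.
Eliminating c: 6·(row 1) − 13·(row 2) gives 185·m = 6·211 − 13·56 = 538, so m = 538/185.
Then c = (56 − 13·(538/185))/6 = 561/185.

m = 2.908, c = 3.032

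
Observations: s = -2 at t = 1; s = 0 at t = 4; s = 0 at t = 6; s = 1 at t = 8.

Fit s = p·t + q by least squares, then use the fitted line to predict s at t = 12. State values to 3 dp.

Entries of AᵀA: Σt·t = 117, Σt = 19, Σ1 = 4.
For Aᵀs: Σt·s = 6, Σs = -1.
AᵀA·[p, q]ᵀ = Aᵀs becomes [[117, 19]; [19, 4]]·[p, q]ᵀ = [6, -1]ᵀ.
Eliminating q: 4·(row 1) − 19·(row 2) gives 107·p = 4·6 − 19·(-1) = 43, so p = 43/107.
Then q = ((-1) − 19·(43/107))/4 = -231/107.
At t = 12: ŝ = (43/107)·(12) + (-231/107)·(1) = 285/107.

ŝ = 2.664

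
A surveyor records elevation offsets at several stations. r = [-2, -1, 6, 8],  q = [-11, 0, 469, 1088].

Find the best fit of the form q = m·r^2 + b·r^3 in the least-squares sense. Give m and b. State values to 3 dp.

m = 1.145, b = 1.982

Sums needed: Σr^2·r^2 = 5409, Σr^2·r^3 = 40511, Σr^3·r^3 = 308865.
For Mᵀq: Σr^2·q = 86472, Σr^3·q = 658448.
Normal equations: [[5409, 40511]; [40511, 308865]]·[m, b]ᵀ = [86472, 658448]ᵀ.
Determinant 5409·308865 − 40511² = 29509664.
m = (86472·308865 − 40511·658448)/29509664 = 4223419/3688708; b = (5409·658448 − 40511·86472)/29509664 = 7309755/3688708.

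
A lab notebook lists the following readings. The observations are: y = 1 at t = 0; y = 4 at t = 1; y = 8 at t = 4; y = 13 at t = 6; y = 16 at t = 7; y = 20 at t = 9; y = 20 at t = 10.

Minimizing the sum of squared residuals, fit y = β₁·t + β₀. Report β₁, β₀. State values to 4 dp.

With design matrix A, AᵀA = [[283, 37]; [37, 7]] and Aᵀy = [606, 82]ᵀ.
Eliminating β₀: 7·(row 1) − 37·(row 2) gives 612·β₁ = 7·606 − 37·82 = 1208, so β₁ = 302/153.
Then β₀ = (82 − 37·(302/153))/7 = 196/153.

β₁ = 1.9739, β₀ = 1.2810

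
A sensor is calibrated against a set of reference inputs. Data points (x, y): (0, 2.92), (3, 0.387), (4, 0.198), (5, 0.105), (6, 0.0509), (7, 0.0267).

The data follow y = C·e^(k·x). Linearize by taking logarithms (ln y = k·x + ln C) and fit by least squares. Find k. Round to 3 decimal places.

Linearized form: ln y = k·x + ln C. From the 6 transformed points,
AᵀA = [[135.0000, 25.0000]; [25.0000, 6]], rhs = [-63.8239, -10.3520]ᵀ  (here Σx = 25.0000, Σ(x)² = 135.0000, Σln y = -10.3520, Σx·ln y = -63.8239).
Slope k = (n·Σx·ln y − Σx·Σln y)/(n·Σ(x)² − (Σx)²) = (6·-63.8239 − 25.0000·-10.3520)/185.0000 = -0.67104; ln C = (Σln y − k·Σx)/n = 1.07068.

k = -0.671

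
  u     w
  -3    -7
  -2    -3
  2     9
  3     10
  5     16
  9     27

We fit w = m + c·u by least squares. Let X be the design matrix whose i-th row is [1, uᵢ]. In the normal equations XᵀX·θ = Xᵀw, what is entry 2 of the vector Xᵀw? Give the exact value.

398

Entry 2 ↔ basis u, so (Xᵀw)_{2} = Σᵢ (u)·wᵢ = (-3)·(-7) + (-2)·(-3) + (2)·(9) + (3)·(10) + (5)·(16) + (9)·(27) = 398.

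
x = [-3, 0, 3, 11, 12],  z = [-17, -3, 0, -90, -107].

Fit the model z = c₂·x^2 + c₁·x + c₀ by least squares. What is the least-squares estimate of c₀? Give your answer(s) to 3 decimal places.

Forming AᵀA = [[35539, 3059, 283]; [3059, 283, 23]; [283, 23, 5]] and Aᵀz = [-26451, -2223, -217]ᵀ gives AᵀA·[c₂, c₁, c₀]ᵀ = Aᵀz.
Solving the 3×3 system (Gaussian elimination) gives c₂ = -37343/38688, c₁ = 102901/38688, c₀ = -6465/6448.

c₀ = -1.003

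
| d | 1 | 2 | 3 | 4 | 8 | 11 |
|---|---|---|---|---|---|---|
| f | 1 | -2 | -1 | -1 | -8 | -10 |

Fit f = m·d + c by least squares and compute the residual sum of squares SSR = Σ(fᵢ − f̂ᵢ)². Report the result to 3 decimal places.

SSR = 6.548

Compute the Gram sums: Σd·d = 215, Σd = 29, Σ1 = 6.
And Σd·f = -184, Σf = -21.
So XᵀX·[m, c]ᵀ = Xᵀf: [[215, 29]; [29, 6]]·[m, c]ᵀ = [-184, -21]ᵀ.
det = 215·6 − 29² = 449.
m = ((-184)·6 − 29·(-21))/449 = -495/449; c = (215·(-21) − 29·(-184))/449 = 821/449.
Residuals: 123/449, -729/449, 215/449, 710/449, -453/449, 134/449; SSR = 2940/449.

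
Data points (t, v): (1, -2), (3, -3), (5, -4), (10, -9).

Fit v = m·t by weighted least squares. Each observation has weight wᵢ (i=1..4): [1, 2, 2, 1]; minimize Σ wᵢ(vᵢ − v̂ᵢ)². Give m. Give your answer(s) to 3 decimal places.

Setting ∂/∂m … = 0 gives: 169·m = -150.
(Σwᵢ·t·t = 169, Σwᵢ·t·v = -150.)
Hence m = -150 / 169 ≈ -0.887574.

m = -0.888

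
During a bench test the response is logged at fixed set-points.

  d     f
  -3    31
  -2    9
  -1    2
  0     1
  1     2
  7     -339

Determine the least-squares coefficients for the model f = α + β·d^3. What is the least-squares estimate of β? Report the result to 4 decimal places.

Compute the Gram sums: Σ1 = 6, Σd^3 = 308, Σd^3·d^3 = 118444.
Right-hand side: Σf = -294, Σd^3·f = -117186.
Eliminating β: 118444·(row 1) − 308·(row 2) gives 615800·α = 118444·(-294) − 308·(-117186) = 1270752, so α = 158844/76975.
Then β = ((-117186) − 308·(158844/76975))/118444 = -153141/153950.

β = -0.9947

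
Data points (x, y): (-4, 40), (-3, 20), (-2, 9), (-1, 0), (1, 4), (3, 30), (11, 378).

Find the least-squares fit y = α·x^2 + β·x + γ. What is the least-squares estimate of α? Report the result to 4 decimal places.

α = 2.9838

Entries of AᵀA: Σx^2·x^2 = 15077, Σx^2·x = 1259, Σx^2 = 161, Σx·x = 161, Σx = 5, Σ1 = 7.
And Σx^2·y = 46868, Σx·y = 4014, Σy = 481.
Normal equations: [[15077, 1259, 161]; [1259, 161, 5]; [161, 5, 7]]·[α, β, γ]ᵀ = [46868, 4014, 481]ᵀ.
Inverting the 3×3 Gram matrix, [α, β, γ]ᵀ = [457469/153318, 22751/13938, -27568/25553]ᵀ.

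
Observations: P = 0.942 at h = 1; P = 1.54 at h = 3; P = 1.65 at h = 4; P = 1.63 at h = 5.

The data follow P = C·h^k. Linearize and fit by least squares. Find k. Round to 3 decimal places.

Linearized form: ln P = k·ln h + ln C. From the 4 transformed points,
Sums: Σln h = 4.0943, Σ(ln h)² = 5.7191, Σln P = 1.3614, Σln h·ln P = 1.9549.
Normal system: [[5.7191, 4.0943]; [4.0943, 4]]·[k, ln C]ᵀ = [1.9549, 1.3614]ᵀ.
Slope k = (n·Σln h·ln P − Σln h·Σln P)/(n·Σ(ln h)² − (Σln h)²) = (4·1.9549 − 4.0943·1.3614)/6.1125 = 0.36739; ln C = (Σln P − k·Σln h)/n = -0.03571.

k = 0.367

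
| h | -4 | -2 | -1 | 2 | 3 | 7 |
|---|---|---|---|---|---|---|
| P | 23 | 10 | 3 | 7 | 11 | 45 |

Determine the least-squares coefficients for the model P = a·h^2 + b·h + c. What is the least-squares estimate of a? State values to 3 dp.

a = 0.961

Entries of MᵀM: Σh^2·h^2 = 2771, Σh^2·h = 305, Σh^2 = 83, Σh·h = 83, Σh = 5, Σ1 = 6.
And Σh^2·P = 2743, Σh·P = 247, ΣP = 99.
Normal equations: [[2771, 305, 83]; [305, 83, 5]; [83, 5, 6]]·[a, b, c]ᵀ = [2743, 247, 99]ᵀ.
Inverting the 3×3 Gram matrix, [a, b, c]ᵀ = [69483/72316, -56961/72316, 69875/18079]ᵀ.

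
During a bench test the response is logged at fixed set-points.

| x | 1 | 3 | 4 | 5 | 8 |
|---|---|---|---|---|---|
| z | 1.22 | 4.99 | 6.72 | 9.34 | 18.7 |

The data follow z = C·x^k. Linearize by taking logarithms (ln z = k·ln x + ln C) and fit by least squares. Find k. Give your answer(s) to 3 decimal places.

Linearized form: ln z = k·ln x + ln C. From the 5 transformed points,
Σln x = 6.1738, Σ(ln x)² = 10.0431, Σln z = 8.8742, Σln x·ln z = 14.0926.
Equations: 10.0431·k + 6.1738·ln C = 14.0926;  6.1738·k + 5·ln C = 8.8742.
Slope k = (n·Σln x·ln z − Σln x·Σln z)/(n·Σ(ln x)² − (Σln x)²) = (5·14.0926 − 6.1738·8.8742)/12.1000 = 1.29551; ln C = (Σln z − k·Σln x)/n = 0.17520.

k = 1.296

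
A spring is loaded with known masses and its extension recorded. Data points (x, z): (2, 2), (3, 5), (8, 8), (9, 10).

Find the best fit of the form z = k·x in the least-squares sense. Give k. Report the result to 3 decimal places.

k = 1.095

Forming MᵀM = [[158]] and Mᵀz = [173]ᵀ gives MᵀM·[k]ᵀ = Mᵀz.
k = 173/158 = 1.09494.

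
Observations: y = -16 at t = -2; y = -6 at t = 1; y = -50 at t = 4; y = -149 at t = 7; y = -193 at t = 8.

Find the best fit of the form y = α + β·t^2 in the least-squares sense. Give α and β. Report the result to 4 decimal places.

α = -3.3156, β = -2.9658

Compute the Gram sums: Σ1 = 5, Σt^2 = 134, Σt^2·t^2 = 6770.
Right-hand side: Σy = -414, Σt^2·y = -20523.
AᵀA·[α, β]ᵀ = Aᵀy becomes [[5, 134]; [134, 6770]]·[α, β]ᵀ = [-414, -20523]ᵀ.
Eliminating β: 6770·(row 1) − 134·(row 2) gives 15894·α = 6770·(-414) − 134·(-20523) = -52698, so α = -8783/2649.
Then β = ((-20523) − 134·(-8783/2649))/6770 = -15713/5298.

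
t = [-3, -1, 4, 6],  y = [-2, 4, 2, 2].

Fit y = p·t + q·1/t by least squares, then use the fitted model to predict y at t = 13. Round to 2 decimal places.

Compute the Gram sums: Σt·t = 62, Σt·1/t = 4, Σ1/t·1/t = 173/144.
For Mᵀy: Σt·y = 22, Σ1/t·y = -5/2.
MᵀM·[p, q]ᵀ = Mᵀy becomes [[62, 4]; [4, 173/144]]·[p, q]ᵀ = [22, -5/2]ᵀ.
Eliminating q: (173/144)·(row 1) − 4·(row 2) gives (4211/72)·p = (173/144)·22 − 4·(-5/2) = 2623/72, so p = 2623/4211.
Then q = ((-5/2) − 4·(2623/4211))/(173/144) = -17496/4211.
At t = 13: ŷ = (2623/4211)·(13) + (-17496/4211)·(1/13) = 425791/54743.

ŷ = 7.78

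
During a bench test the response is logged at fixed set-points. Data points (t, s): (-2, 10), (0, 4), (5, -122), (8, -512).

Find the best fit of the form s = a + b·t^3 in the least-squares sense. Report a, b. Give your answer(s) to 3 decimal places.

With design matrix X, XᵀX = [[4, 629]; [629, 277833]] and Xᵀs = [-620, -277474]ᵀ.
Δ = 4·277833 − 629² = 715691.
a = ((-620)·277833 − 629·(-277474))/715691 = 61478/19343; b = (4·(-277474) − 629·(-620))/715691 = -719916/715691.

a = 3.178, b = -1.006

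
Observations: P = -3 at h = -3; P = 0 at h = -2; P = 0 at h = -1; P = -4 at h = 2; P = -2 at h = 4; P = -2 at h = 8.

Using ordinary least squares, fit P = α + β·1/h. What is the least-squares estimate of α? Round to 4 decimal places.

Setting ∂/∂α … = 0 gives: 6·α + (-23/24)·β = -11;  (-23/24)·α + (973/576)·β = -7/4.
Determinant 6·(973/576) − (-23/24)² = 5309/576.
α = ((-11)·(973/576) − (-23/24)·(-7/4))/(5309/576) = -11669/5309; β = (6·(-7/4) − (-23/24)·(-11))/(5309/576) = -12120/5309.

α = -2.1980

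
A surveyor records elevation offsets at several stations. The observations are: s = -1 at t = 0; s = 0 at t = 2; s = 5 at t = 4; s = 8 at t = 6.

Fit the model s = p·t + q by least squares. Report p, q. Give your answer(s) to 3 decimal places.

p = 1.600, q = -1.800

The normal system XᵀX·[p, q]ᵀ = Xᵀs is [[56, 12]; [12, 4]]·[p, q]ᵀ = [68, 12]ᵀ.
Δ = 56·4 − 12² = 80.
p = (68·4 − 12·12)/80 = 8/5; q = (56·12 − 12·68)/80 = -9/5.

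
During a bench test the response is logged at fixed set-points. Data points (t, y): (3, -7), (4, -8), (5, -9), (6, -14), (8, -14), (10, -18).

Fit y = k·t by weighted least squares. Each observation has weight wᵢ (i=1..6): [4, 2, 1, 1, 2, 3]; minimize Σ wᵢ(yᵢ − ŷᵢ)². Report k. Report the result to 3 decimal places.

k = -1.869

Setting ∂/∂k … = 0 gives: 557·k = -1041.
(Σwᵢ·t·t = 557, Σwᵢ·t·y = -1041.)
Hence k = -1041 / 557 ≈ -1.86894.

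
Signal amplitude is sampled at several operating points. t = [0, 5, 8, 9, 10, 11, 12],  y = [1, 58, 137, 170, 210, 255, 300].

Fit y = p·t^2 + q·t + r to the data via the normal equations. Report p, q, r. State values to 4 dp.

p = 1.9793, q = 1.1380, r = 1.3582

Normal-equation sums: Σt^2·t^2 = 56659, Σt^2·t = 5425, Σt^2 = 535, Σt·t = 535, Σt = 55, Σ1 = 7.
Right-hand side: Σt^2·y = 119043, Σt·y = 11421, Σy = 1131.
MᵀM·[p, q, r]ᵀ = Mᵀy becomes [[56659, 5425, 535]; [5425, 535, 55]; [535, 55, 7]]·[p, q, r]ᵀ = [119043, 11421, 1131]ᵀ.
Row-reducing yields p = 477/241, q = 4114/3615, r = 982/723.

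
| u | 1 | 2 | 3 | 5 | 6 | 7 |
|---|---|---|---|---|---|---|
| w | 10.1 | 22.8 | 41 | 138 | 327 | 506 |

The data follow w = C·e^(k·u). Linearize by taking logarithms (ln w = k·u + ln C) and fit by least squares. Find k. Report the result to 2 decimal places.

k = 0.65

Taking logs, ln w = k·u + ln C, so regress ln w on u.
Σu = 24.0000, Σ(u)² = 124.0000, Σln w = 26.0966, Σu·ln w = 122.6686.
Equations: 124.0000·k + 24.0000·ln C = 122.6686;  24.0000·k + 6·ln C = 26.0966.
Δ = 124.0000·6 − (24.0000)² = 168.0000; k = (122.6686·6 − 24.0000·26.0966)/168.0000 = 0.65293, ln C = (124.0000·26.0966 − 24.0000·122.6686)/168.0000 = 1.73771.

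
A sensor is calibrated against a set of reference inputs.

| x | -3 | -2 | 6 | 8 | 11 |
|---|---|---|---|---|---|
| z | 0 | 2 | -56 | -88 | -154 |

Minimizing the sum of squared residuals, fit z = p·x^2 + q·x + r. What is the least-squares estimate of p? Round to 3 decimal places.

p = -0.967

From the data, Σx^2·x^2 = 20130, Σx^2·x = 2024, Σx^2 = 234, Σx·x = 234, Σx = 20, Σ1 = 5.
Right-hand side: Σx^2·z = -26274, Σx·z = -2738, Σz = -296.
Normal equations: [[20130, 2024, 234]; [2024, 234, 20]; [234, 20, 5]]·[p, q, r]ᵀ = [-26274, -2738, -296]ᵀ.
Row-reducing yields p = -277641/287239, q = -936987/287239, r = -263002/287239.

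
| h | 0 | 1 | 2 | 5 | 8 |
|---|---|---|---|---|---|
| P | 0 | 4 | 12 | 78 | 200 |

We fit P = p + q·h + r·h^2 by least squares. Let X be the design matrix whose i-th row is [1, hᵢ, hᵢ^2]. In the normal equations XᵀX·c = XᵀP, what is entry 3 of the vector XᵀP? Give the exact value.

Entry 3 ↔ basis h^2, so (XᵀP)_{3} = Σᵢ (h^2)·Pᵢ = (0)·(0) + (1)·(4) + (4)·(12) + (25)·(78) + (64)·(200) = 14802.

14802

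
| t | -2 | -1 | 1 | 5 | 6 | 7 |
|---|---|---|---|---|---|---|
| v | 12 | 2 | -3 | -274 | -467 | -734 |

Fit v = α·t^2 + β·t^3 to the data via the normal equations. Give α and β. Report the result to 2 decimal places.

XᵀX·[α, β]ᵀ = Xᵀv reads: 4340·α + 27676·β = -59581;  27676·α + 179996·β = -386985.
Determinant 4340·179996 − 27676² = 15221664.
α = ((-59581)·179996 − 27676·(-386985))/15221664 = -52003/55962; β = (4340·(-386985) − 27676·(-59581))/15221664 = -3818893/1902708.

α = -0.93, β = -2.01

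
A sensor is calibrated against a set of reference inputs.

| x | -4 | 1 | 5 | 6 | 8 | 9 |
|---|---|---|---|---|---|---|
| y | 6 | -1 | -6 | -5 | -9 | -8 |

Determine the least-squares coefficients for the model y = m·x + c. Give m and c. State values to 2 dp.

Sums needed: Σx·x = 223, Σx = 25, Σ1 = 6.
Right-hand side: Σx·y = -229, Σy = -23.
Δ = 223·6 − 25² = 713.
m = ((-229)·6 − 25·(-23))/713 = -799/713; c = (223·(-23) − 25·(-229))/713 = 596/713.

m = -1.12, c = 0.84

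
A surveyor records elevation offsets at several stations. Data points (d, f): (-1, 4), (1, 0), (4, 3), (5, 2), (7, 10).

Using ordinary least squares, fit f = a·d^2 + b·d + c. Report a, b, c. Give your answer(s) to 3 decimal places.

a = 0.405, b = -1.690, c = 1.762

Forming MᵀM = [[3284, 532, 92]; [532, 92, 16]; [92, 16, 5]] and Mᵀf = [592, 88, 19]ᵀ gives MᵀM·[a, b, c]ᵀ = Mᵀf.
Row-reducing yields a = 17/42, b = -71/42, c = 37/21.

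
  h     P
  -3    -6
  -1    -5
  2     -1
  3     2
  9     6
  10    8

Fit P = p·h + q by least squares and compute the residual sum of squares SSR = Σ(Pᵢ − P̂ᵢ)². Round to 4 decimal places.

With design matrix M, MᵀM = [[204, 20]; [20, 6]] and MᵀP = [161, 4]ᵀ.
det = 204·6 − 20² = 824.
p = (161·6 − 20·4)/824 = 443/412; q = (204·4 − 20·161)/824 = -601/206.
Residuals: 59/412, -415/412, -24/103, 697/412, -313/412, 17/103; SSR = 1877/412.

SSR = 4.5558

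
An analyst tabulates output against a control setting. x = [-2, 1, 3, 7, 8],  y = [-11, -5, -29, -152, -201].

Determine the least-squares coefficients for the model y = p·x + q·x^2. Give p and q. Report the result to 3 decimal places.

p = -0.545, q = -3.055

Entries of AᵀA: Σx·x = 127, Σx·x^2 = 875, Σx^2·x^2 = 6595.
Right-hand side: Σx·y = -2742, Σx^2·y = -20622.
So AᵀA·[p, q]ᵀ = Aᵀy: [[127, 875]; [875, 6595]]·[p, q]ᵀ = [-2742, -20622]ᵀ.
Eliminating q: 6595·(row 1) − 875·(row 2) gives 71940·p = 6595·(-2742) − 875·(-20622) = -39240, so p = -6/11.
Then q = ((-20622) − 875·(-6/11))/6595 = -168/55.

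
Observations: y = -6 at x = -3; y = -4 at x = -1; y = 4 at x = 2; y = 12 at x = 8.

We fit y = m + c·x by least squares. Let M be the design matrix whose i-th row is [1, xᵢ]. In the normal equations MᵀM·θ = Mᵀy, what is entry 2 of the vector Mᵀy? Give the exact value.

126

Entry 2 ↔ basis x, so (Mᵀy)_{2} = Σᵢ (x)·yᵢ = (-3)·(-6) + (-1)·(-4) + (2)·(4) + (8)·(12) = 126.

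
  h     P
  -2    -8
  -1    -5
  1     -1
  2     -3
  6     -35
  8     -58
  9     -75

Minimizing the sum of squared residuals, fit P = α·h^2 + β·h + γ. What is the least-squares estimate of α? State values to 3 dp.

Compute the Gram sums: Σh^2·h^2 = 11987, Σh^2·h = 1457, Σh^2 = 191, Σh·h = 191, Σh = 23, Σ1 = 7.
Moment sums: Σh^2·P = -11097, Σh·P = -1335, ΣP = -185.
Normal equations: [[11987, 1457, 191]; [1457, 191, 23]; [191, 23, 7]]·[α, β, γ]ᵀ = [-11097, -1335, -185]ᵀ.
Solving the 3×3 system (Gaussian elimination) gives α = -55493/54907, β = 52866/54907, γ = -110650/54907.

α = -1.011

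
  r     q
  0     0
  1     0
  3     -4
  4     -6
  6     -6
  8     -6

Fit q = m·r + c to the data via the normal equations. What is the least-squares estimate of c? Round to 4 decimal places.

Setting ∂/∂m … = 0 gives: 126·m + 22·c = -120;  22·m + 6·c = -22.
(Σr·r = 126, Σr = 22, Σ1 = 6, Σr·q = -120, Σq = -22.)
Eliminating c: 6·(row 1) − 22·(row 2) gives 272·m = 6·(-120) − 22·(-22) = -236, so m = -59/68.
Then c = ((-22) − 22·(-59/68))/6 = -33/68.

c = -0.4853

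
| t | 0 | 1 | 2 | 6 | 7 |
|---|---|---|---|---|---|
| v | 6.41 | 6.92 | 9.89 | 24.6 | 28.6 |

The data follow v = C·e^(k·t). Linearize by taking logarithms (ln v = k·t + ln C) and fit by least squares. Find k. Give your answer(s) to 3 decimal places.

Linearized form: ln v = k·t + ln C. From the 5 transformed points,
Σt = 16.0000, Σ(t)² = 90.0000, Σln v = 12.6400, Σt·ln v = 49.2078.
Equations: 90.0000·k + 16.0000·ln C = 49.2078;  16.0000·k + 5·ln C = 12.6400.
Slope k = (n·Σt·ln v − Σt·Σln v)/(n·Σ(t)² − (Σt)²) = (5·49.2078 − 16.0000·12.6400)/194.0000 = 0.22577; ln C = (Σln v − k·Σt)/n = 1.80552.

k = 0.226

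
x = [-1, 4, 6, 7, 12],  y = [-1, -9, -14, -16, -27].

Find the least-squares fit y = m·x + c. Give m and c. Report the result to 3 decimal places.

From the data, Σx·x = 246, Σx = 28, Σ1 = 5.
Right-hand side: Σx·y = -555, Σy = -67.
Δ = 246·5 − 28² = 446.
m = ((-555)·5 − 28·(-67))/446 = -899/446; c = (246·(-67) − 28·(-555))/446 = -471/223.

m = -2.016, c = -2.112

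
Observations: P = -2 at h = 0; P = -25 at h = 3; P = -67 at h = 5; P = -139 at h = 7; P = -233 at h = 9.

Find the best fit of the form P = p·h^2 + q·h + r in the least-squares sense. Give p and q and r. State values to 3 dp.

p = -3.090, q = 2.187, r = -2.329

Setting ∂/∂p … = 0 gives: 9668·p + 1224·q + 164·r = -27584;  1224·p + 164·q + 24·r = -3480;  164·p + 24·q + 5·r = -466.
(Σh^2·h^2 = 9668, Σh^2·h = 1224, Σh^2 = 164, Σh·h = 164, Σh = 24, Σ1 = 5, Σh^2·P = -27584, Σh·P = -3480, ΣP = -466.)
Inverting the 3×3 Gram matrix, [p, q, r]ᵀ = [-17866/5781, 4214/1927, -13466/5781]ᵀ.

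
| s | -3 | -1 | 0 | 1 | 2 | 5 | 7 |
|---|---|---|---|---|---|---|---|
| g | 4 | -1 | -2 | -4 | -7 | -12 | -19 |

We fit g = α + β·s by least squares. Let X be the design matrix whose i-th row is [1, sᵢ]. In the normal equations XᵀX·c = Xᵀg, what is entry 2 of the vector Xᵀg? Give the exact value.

Entry 2 ↔ basis s, so (Xᵀg)_{2} = Σᵢ (s)·gᵢ = (-3)·(4) + (-1)·(-1) + (0)·(-2) + (1)·(-4) + (2)·(-7) + (5)·(-12) + (7)·(-19) = -222.

-222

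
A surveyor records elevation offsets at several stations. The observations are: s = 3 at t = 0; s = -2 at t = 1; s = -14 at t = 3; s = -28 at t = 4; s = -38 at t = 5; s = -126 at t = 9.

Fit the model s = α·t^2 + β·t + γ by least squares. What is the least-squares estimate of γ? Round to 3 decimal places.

γ = 1.976

The normal equations are: 7524·α + 946·β + 132·γ = -11732;  946·α + 132·β + 22·γ = -1480;  132·α + 22·β + 6·γ = -205.
Row-reducing yields α = -667/462, β = -92/77, γ = 83/42.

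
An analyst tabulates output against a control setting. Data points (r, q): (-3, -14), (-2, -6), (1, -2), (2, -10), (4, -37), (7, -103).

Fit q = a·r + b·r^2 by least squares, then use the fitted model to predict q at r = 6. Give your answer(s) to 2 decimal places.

Compute the Gram sums: Σr·r = 83, Σr·r^2 = 381, Σr^2·r^2 = 2771.
And Σr·q = -837, Σr^2·q = -5831.
So AᵀA·[a, b]ᵀ = Aᵀq: [[83, 381]; [381, 2771]]·[a, b]ᵀ = [-837, -5831]ᵀ.
Determinant 83·2771 − 381² = 84832.
a = ((-837)·2771 − 381·(-5831))/84832 = -24429/21208; b = (83·(-5831) − 381·(-837))/84832 = -41269/21208.
At r = 6: q̂ = (-24429/21208)·(6) + (-41269/21208)·(36) = -816129/10604.

q̂ = -76.96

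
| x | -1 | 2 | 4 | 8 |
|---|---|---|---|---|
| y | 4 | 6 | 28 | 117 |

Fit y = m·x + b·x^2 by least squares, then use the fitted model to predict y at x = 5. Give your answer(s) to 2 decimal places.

ŷ = 44.02

The normal equations are: 85·m + 583·b = 1056;  583·m + 4369·b = 7964.
(Σx·x = 85, Σx·x^2 = 583, Σx^2·x^2 = 4369, Σx·y = 1056, Σx^2·y = 7964.)
Determinant 85·4369 − 583² = 31476.
m = (1056·4369 − 583·7964)/31476 = -7337/7869; b = (85·7964 − 583·1056)/31476 = 15323/7869.
At x = 5: ŷ = (-7337/7869)·(5) + (15323/7869)·(25) = 346390/7869.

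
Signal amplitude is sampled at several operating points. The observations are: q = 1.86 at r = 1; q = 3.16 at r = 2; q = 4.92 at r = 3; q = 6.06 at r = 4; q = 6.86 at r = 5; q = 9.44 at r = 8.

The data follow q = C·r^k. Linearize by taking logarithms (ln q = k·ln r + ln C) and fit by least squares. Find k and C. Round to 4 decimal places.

k = 0.7984, C = 1.9010

Taking logs, ln q = k·ln r + ln C, so regress ln q on ln r.
XᵀX = [[10.5236, 6.8669]; [6.8669, 6]], rhs = [12.8132, 9.3368]ᵀ  (here Σln r = 6.8669, Σ(ln r)² = 10.5236, Σln q = 9.3368, Σln r·ln q = 12.8132).
Slope k = (n·Σln r·ln q − Σln r·Σln q)/(n·Σ(ln r)² − (Σln r)²) = (6·12.8132 − 6.8669·9.3368)/15.9867 = 0.79840; ln C = (Σln q − k·Σln r)/n = 0.64238, so C = exp(0.64238) = 1.90099.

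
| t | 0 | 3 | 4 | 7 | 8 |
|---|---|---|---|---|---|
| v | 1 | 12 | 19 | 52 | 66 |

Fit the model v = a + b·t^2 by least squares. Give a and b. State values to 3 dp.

a = 2.228, b = 1.006

From the data, Σ1 = 5, Σt^2 = 138, Σt^2·t^2 = 6834.
Moment sums: Σv = 150, Σt^2·v = 7184.
So MᵀM·[a, b]ᵀ = Mᵀv: [[5, 138]; [138, 6834]]·[a, b]ᵀ = [150, 7184]ᵀ.
Determinant 5·6834 − 138² = 15126.
a = (150·6834 − 138·7184)/15126 = 5618/2521; b = (5·7184 − 138·150)/15126 = 7610/7563.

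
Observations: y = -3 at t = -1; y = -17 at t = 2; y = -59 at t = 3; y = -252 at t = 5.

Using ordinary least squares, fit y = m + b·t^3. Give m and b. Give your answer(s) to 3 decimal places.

Normal-equation sums: Σ1 = 4, Σt^3 = 159, Σt^3·t^3 = 16419.
Right-hand side: Σy = -331, Σt^3·y = -33226.
AᵀA·[m, b]ᵀ = Aᵀy becomes [[4, 159]; [159, 16419]]·[m, b]ᵀ = [-331, -33226]ᵀ.
Determinant 4·16419 − 159² = 40395.
m = ((-331)·16419 − 159·(-33226))/40395 = -10117/2693; b = (4·(-33226) − 159·(-331))/40395 = -16055/8079.

m = -3.757, b = -1.987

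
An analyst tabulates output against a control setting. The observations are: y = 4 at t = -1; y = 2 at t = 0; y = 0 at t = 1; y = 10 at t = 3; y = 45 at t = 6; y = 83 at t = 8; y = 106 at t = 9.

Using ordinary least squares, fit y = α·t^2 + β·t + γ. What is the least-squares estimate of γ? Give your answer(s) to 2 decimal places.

With design matrix M, MᵀM = [[12036, 1484, 192]; [1484, 192, 26]; [192, 26, 7]] and Mᵀy = [15612, 1914, 250]ᵀ.
Inverting the 3×3 Gram matrix, [α, β, γ]ᵀ = [66359/45328, -67965/45328, 25583/22664]ᵀ.

γ = 1.13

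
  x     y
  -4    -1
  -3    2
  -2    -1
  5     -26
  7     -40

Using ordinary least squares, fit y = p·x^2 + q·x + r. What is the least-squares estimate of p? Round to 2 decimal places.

Sums needed: Σx^2·x^2 = 3379, Σx^2·x = 369, Σx^2 = 103, Σx·x = 103, Σx = 3, Σ1 = 5.
Right-hand side: Σx^2·y = -2612, Σx·y = -410, Σy = -66.
Solving the 3×3 system (Gaussian elimination) gives p = -16195/41071, q = -101162/41071, r = -147823/41071.

p = -0.39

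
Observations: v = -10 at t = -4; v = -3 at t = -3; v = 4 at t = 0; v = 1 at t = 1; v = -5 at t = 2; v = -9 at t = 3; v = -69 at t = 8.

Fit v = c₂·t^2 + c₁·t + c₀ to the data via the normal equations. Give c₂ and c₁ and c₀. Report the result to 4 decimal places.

AᵀA·[c₂, c₁, c₀]ᵀ = Aᵀv reads: 4531·c₂ + 457·c₁ + 103·c₀ = -4703;  457·c₂ + 103·c₁ + 7·c₀ = -539;  103·c₂ + 7·c₁ + 7·c₀ = -91.
(Σt^2·t^2 = 4531, Σt^2·t = 457, Σt^2 = 103, Σt·t = 103, Σt = 7, Σ1 = 7, Σt^2·v = -4703, Σt·v = -539, Σv = -91.)
Row-reducing yields c₂ = -95872/95763, c₁ = -31122/31921, c₀ = 259135/95763.

c₂ = -1.0011, c₁ = -0.9750, c₀ = 2.7060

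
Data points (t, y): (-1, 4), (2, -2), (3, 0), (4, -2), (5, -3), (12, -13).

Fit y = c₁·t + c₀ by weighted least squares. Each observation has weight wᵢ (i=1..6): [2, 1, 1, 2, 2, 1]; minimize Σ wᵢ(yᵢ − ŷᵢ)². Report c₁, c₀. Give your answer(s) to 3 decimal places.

XᵀWX·[c₁, c₀]ᵀ = XᵀWy reads: 241·c₁ + 33·c₀ = -214;  33·c₁ + 9·c₀ = -17.
(Σwᵢ·t·t = 241, Σwᵢ·t = 33, Σwᵢ·1 = 9, Σwᵢ·t·y = -214, Σwᵢ·y = -17.)
det = 241·9 − 33² = 1080.
c₁ = ((-214)·9 − 33·(-17))/1080 = -91/72; c₀ = (241·(-17) − 33·(-214))/1080 = 593/216.

c₁ = -1.264, c₀ = 2.745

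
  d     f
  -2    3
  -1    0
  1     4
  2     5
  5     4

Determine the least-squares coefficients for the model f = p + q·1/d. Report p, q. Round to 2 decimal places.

The normal equations are: 5·p + (1/5)·q = 16;  (1/5)·p + (127/50)·q = 29/5.
Determinant 5·(127/50) − (1/5)² = 633/50.
p = (16·(127/50) − (1/5)·(29/5))/(633/50) = 658/211; q = (5·(29/5) − (1/5)·16)/(633/50) = 430/211.

p = 3.12, q = 2.04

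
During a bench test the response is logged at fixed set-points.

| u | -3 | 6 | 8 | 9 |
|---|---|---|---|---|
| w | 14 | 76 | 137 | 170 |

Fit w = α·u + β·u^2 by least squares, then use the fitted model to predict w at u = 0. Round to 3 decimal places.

Forming AᵀA = [[190, 1430]; [1430, 12034]] and Aᵀw = [3040, 25400]ᵀ gives AᵀA·[α, β]ᵀ = Aᵀw.
Δ = 190·12034 − 1430² = 241560.
α = (3040·12034 − 1430·25400)/241560 = 66/61; β = (190·25400 − 1430·3040)/241560 = 1330/671.
At u = 0: ŵ = (66/61)·(0) + (1330/671)·(0) = 0.

ŵ = 0.000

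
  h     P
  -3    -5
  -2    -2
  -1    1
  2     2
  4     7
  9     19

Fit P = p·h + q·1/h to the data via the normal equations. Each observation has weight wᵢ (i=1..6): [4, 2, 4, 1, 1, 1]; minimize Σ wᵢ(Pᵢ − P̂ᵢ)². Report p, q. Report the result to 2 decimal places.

p = 2.08, q = -3.33

Forming XᵀWX = [[149, 13]; [13, 6829/1296]] and XᵀWP = [267, 343/36]ᵀ gives XᵀWX·[p, q]ᵀ = XᵀWP.
Eliminating q: (6829/1296)·(row 1) − 13·(row 2) gives (798497/1296)·p = (6829/1296)·267 − 13·(343/36) = 554273/432, so p = 1662819/798497.
Then q = ((343/36) − 13·(1662819/798497))/(6829/1296) = -2658564/798497.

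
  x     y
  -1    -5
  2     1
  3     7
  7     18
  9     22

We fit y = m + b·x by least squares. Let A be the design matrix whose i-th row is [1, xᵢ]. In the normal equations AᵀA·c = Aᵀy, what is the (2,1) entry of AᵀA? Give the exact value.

20

Row 2 ↔ basis x, column 1 ↔ basis 1, so (AᵀA)_{2,1} = Σᵢ x = (-1)·(1) + (2)·(1) + (3)·(1) + (7)·(1) + (9)·(1) = 20.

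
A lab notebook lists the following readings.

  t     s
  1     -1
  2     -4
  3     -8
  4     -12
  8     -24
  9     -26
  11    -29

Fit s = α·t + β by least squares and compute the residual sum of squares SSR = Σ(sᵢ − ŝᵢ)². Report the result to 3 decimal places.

With design matrix A, AᵀA = [[296, 38]; [38, 7]] and Aᵀs = [-826, -104]ᵀ.
Eliminating β: 7·(row 1) − 38·(row 2) gives 628·α = 7·(-826) − 38·(-104) = -1830, so α = -915/314.
Then β = ((-104) − 38·(-915/314))/7 = 151/157.
Residuals: 299/314, 136/157, -69/314, -205/157, -259/157, -231/314, 657/314; SSR = 1735/157.

SSR = 11.051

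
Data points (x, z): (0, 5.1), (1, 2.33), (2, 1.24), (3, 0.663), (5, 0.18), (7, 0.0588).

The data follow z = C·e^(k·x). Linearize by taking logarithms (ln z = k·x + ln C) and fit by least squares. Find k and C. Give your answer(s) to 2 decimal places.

With ln zᵢ as the transformed response and xᵢ as the regressor:
XᵀX = [[88.0000, 18.0000]; [18.0000, 6]], rhs = [-28.3661, -2.2692]ᵀ  (here Σx = 18.0000, Σ(x)² = 88.0000, Σln z = -2.2692, Σx·ln z = -28.3661).
Slope k = (n·Σx·ln z − Σx·Σln z)/(n·Σ(x)² − (Σx)²) = (6·-28.3661 − 18.0000·-2.2692)/204.0000 = -0.63408; ln C = (Σln z − k·Σx)/n = 1.52404, so C = exp(1.52404) = 4.59072.

k = -0.63, C = 4.59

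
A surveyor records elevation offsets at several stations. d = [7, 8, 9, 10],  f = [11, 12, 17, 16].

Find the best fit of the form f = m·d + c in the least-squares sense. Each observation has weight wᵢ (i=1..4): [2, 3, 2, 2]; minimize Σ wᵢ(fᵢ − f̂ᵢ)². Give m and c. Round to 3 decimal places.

From the data, Σwᵢ·d·d = 652, Σwᵢ·d = 76, Σwᵢ·1 = 9.
Right-hand side: Σwᵢ·d·f = 1068, Σwᵢ·f = 124.
Δ = 652·9 − 76² = 92.
m = (1068·9 − 76·124)/92 = 47/23; c = (652·124 − 76·1068)/92 = -80/23.

m = 2.043, c = -3.478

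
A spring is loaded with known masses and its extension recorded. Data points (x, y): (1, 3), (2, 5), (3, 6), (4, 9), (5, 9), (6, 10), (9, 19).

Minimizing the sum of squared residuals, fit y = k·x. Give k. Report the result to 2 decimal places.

k = 1.99

Normal-equation sums: Σx·x = 172.
For Mᵀy: Σx·y = 343.
Hence k = 343 / 172 ≈ 1.99419.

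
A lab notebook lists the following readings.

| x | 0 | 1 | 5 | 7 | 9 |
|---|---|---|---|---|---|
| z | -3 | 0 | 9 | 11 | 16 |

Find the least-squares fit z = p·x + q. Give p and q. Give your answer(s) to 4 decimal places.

The normal system AᵀA·[p, q]ᵀ = Aᵀz is [[156, 22]; [22, 5]]·[p, q]ᵀ = [266, 33]ᵀ.
det = 156·5 − 22² = 296.
p = (266·5 − 22·33)/296 = 151/74; q = (156·33 − 22·266)/296 = -88/37.

p = 2.0405, q = -2.3784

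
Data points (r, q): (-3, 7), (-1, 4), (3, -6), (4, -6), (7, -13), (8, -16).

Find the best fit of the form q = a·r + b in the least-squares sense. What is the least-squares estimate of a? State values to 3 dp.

With design matrix M, MᵀM = [[148, 18]; [18, 6]] and Mᵀq = [-286, -30]ᵀ.
Δ = 148·6 − 18² = 564.
a = ((-286)·6 − 18·(-30))/564 = -98/47; b = (148·(-30) − 18·(-286))/564 = 59/47.

a = -2.085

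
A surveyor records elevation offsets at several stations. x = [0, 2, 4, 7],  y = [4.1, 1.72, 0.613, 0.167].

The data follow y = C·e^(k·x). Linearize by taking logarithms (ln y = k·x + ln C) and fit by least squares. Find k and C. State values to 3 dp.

Linearized form: ln y = k·x + ln C. From the 4 transformed points,
Σx = 13.0000, Σ(x)² = 69.0000, Σln y = -0.3258, Σx·ln y = -13.4012.
Equations: 69.0000·k + 13.0000·ln C = -13.4012;  13.0000·k + 4·ln C = -0.3258.
Solving (det = 107.0000): k = -0.46139, ln C = 1.41807, so C = exp(1.41807) = 4.12913.

k = -0.461, C = 4.129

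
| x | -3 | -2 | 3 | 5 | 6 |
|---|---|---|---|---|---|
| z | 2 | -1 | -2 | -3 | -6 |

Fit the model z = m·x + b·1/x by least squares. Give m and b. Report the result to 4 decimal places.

m = -1.0481, b = 5.1985

The normal system AᵀA·[m, b]ᵀ = Aᵀz is [[83, 5]; [5, 27/50]]·[m, b]ᵀ = [-61, -73/30]ᵀ.
Eliminating b: (27/50)·(row 1) − 5·(row 2) gives (991/50)·m = (27/50)·(-61) − 5·(-73/30) = -1558/75, so m = -3116/2973.
Then b = ((-73/30) − 5·(-3116/2973))/(27/50) = 15455/2973.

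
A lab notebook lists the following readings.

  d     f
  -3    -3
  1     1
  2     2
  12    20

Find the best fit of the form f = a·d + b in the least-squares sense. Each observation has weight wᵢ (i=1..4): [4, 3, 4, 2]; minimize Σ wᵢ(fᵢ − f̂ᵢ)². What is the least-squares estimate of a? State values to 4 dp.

Sums needed: Σwᵢ·d·d = 343, Σwᵢ·d = 23, Σwᵢ·1 = 13.
Moment sums: Σwᵢ·d·f = 535, Σwᵢ·f = 39.
Normal equations: [[343, 23]; [23, 13]]·[a, b]ᵀ = [535, 39]ᵀ.
det = 343·13 − 23² = 3930.
a = (535·13 − 23·39)/3930 = 3029/1965; b = (343·39 − 23·535)/3930 = 536/1965.

a = 1.5415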